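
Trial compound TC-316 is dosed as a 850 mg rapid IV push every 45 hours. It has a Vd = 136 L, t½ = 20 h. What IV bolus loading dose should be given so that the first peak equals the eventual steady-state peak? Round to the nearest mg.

1076 mg

f = (1/2)^(45/20) ≈ 0.210224; accumulation ratio R = 1/(1−f) ≈ 1.26618.
Loading dose to hit Cmax,ss on first dose: D_load = D_maint·R ≈ 850 × 1.26618 ≈ 1076.25 mg.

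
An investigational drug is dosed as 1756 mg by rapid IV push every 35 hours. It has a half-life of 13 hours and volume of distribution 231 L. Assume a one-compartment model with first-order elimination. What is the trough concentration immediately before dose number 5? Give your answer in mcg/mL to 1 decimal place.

1.4 mcg/mL

f = (1/2)^(τ/t½) = (1/2)^(35/13) ≈ 0.1547.
C₀ = D/Vd = 1756/231 ≈ 7.602 mcg/mL.
Before the 5th dose, 4 doses have been given. Superposition: Cmin = C₀·(f + f² + … + f^4).
≈ 7.602 × (0.1547 + 0.0239 + 0.0037 + 0.0006) ≈ 7.602 × 0.1829 ≈ 1.390 mcg/mL.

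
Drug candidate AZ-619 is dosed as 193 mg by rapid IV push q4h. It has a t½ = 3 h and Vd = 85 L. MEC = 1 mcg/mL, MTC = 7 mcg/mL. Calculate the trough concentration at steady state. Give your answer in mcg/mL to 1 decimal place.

1.5 mcg/mL

τ/t½ = 4/3 ≈ 1.3333, so fraction remaining f = (1/2)^(4/3) ≈ 0.3969.
Accumulation ratio R = 1/(1 − f) ≈ 1/0.6031 ≈ 1.6581.
Single-dose peak C₀ = D/Vd = 193/85 ≈ 2.271 mcg/mL.
Cmax,ss = C₀/(1 − f) ≈ 2.271/0.6031 ≈ 3.766 mcg/mL.
Steady-state trough Cmin,ss = Cmax,ss·f ≈ 3.766 × 0.3969 ≈ 1.495 mcg/mL.
Trough 1.5 mcg/mL vs MEC 1 mcg/mL: adequate.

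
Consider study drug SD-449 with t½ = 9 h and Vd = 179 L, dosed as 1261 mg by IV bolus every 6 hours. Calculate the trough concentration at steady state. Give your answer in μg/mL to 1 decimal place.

12.0 μg/mL

Over one 6-h interval, 6/9 ≈ 0.66667 half-lives elapse, leaving f ≈ 0.6300 of each dose.
At steady state, accumulation factor R = 1/(1 − e^(−kτ)) ≈ 2.7027.
Each bolus raises the concentration by D/Vd = 1261/179 ≈ 7.045 μg/mL.
Cmax,ss = C₀/(1 − f) ≈ 7.045/0.3700 ≈ 19.041 μg/mL.
One interval later, Cmin,ss = Cmax,ss·e^(−kτ) ≈ 19.041 × 0.6300 ≈ 11.996 μg/mL.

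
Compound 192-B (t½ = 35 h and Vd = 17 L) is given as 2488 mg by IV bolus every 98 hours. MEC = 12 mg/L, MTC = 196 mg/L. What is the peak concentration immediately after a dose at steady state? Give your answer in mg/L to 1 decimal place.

170.9 mg/L

k = ln2/t½ = ln2/35 ≈ 0.019804 h⁻¹; fraction remaining f = e^(−kτ) = e^(−0.019804×98) ≈ 0.1436.
At steady state, accumulation factor R = 1/(1 − e^(−kτ)) ≈ 1.1677.
Single-dose peak C₀ = D/Vd = 2488/17 ≈ 146.353 mg/L.
Steady-state peak Cmax,ss = C₀·R ≈ 146.353 × 1.1677 ≈ 170.896 mg/L.
Peak 170.9 mg/L vs MTC 196 mg/L: below toxic threshold.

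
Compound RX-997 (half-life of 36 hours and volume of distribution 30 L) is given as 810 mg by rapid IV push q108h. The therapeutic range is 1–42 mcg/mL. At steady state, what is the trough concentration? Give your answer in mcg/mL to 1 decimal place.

τ = 108 h = 3 half-lives, so f = (1/2)^3 = 0.125.
At steady state, R = 1/(1 − 0.125) = 8/7.
Single-dose peak C₀ = D/Vd = 810/30 = 27 mcg/mL.
Steady-state peak Cmax,ss = C₀·R = 27 × 8/7 ≈ 30.857 mcg/mL.
Steady-state trough Cmin,ss = Cmax,ss·f ≈ 30.857 × 0.125 ≈ 3.857 mcg/mL.
Trough 3.9 mcg/mL vs MEC 1 mcg/mL: adequate.

3.9 mcg/mL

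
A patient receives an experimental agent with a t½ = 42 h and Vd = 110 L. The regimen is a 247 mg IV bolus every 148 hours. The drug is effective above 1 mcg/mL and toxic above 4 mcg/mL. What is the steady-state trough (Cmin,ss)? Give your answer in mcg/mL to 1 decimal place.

0.2 mcg/mL

Over one 148-h interval, 148/42 ≈ 3.5238 half-lives elapse, leaving f ≈ 0.0869 of each dose.
Accumulation ratio R = 1/(1 − f) ≈ 1/0.9131 ≈ 1.0952.
Single-dose peak C₀ = D/Vd = 247/110 ≈ 2.245 mcg/mL.
Cmax,ss = C₀/(1 − f) ≈ 2.245/0.9131 ≈ 2.459 mcg/mL.
One interval later, Cmin,ss = Cmax,ss·e^(−kτ) ≈ 2.459 × 0.0869 ≈ 0.214 mcg/mL.
Trough 0.2 mcg/mL vs MEC 1 mcg/mL: subtherapeutic.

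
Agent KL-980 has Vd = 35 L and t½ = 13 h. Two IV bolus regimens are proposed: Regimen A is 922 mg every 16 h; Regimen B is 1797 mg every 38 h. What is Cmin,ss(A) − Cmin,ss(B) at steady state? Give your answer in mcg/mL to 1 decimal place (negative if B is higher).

11.8 mcg/mL

Regimen A: f = (1/2)^(16/13) ≈ 0.4261; Cmin,ss = (922/35)·f/(1−f) ≈ 19.559 mcg/mL.
Regimen B: f = (1/2)^(38/13) ≈ 0.1318; Cmin,ss = (1797/35)·f/(1−f) ≈ 7.794 mcg/mL.
Difference ≈ 19.559 − 7.794 ≈ 11.765 mcg/mL.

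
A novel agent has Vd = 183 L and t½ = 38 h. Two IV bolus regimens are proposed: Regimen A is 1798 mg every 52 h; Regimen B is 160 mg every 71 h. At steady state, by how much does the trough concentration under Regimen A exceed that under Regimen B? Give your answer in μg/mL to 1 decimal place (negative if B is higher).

Regimen A: f = (1/2)^(52/38) ≈ 0.3873; Cmin,ss = (1798/183)·f/(1−f) ≈ 6.211 μg/mL.
Regimen B: f = (1/2)^(71/38) ≈ 0.2739; Cmin,ss = (160/183)·f/(1−f) ≈ 0.330 μg/mL.
Difference ≈ 6.211 − 0.330 ≈ 5.881 μg/mL.

5.9 μg/mL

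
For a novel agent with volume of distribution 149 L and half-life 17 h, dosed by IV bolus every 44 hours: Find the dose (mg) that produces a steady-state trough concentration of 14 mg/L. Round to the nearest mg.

τ/t½ = 44/17 ≈ 2.5882, so f = (1/2)^(44/17) ≈ 0.166289.
Cmin,ss = (D/Vd)·f/(1−f), so D = Cmin,ss·Vd·(1−f)/f.
D = 14 × 149 × (1−f)/f ≈ 14 × 149 × 5.01363 ≈ 10458.43 mg.

10458 mg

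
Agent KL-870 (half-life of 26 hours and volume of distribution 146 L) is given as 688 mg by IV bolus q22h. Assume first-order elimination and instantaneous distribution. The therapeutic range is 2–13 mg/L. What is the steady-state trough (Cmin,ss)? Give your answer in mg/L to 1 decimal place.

τ/t½ = 22/26 ≈ 0.84615, so fraction remaining f = (1/2)^(22/26) ≈ 0.5563.
At steady state, accumulation factor R = 1/(1 − e^(−kτ)) ≈ 2.2538.
Each bolus raises the concentration by D/Vd = 688/146 ≈ 4.712 mg/L.
Cmax,ss = C₀/(1 − f) ≈ 4.712/0.4437 ≈ 10.620 mg/L.
One interval later, Cmin,ss = Cmax,ss·e^(−kτ) ≈ 10.620 × 0.5563 ≈ 5.908 mg/L.
Trough 5.9 mg/L vs MEC 2 mg/L: adequate.

5.9 mg/L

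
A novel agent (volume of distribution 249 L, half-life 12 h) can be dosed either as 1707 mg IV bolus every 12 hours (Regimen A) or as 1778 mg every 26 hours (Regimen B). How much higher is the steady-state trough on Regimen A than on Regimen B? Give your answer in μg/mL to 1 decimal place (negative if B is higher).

4.8 μg/mL

Regimen A: f = (1/2)^(12/12) ≈ 0.5000; Cmin,ss = (1707/249)·f/(1−f) ≈ 6.855 μg/mL.
Regimen B: f = (1/2)^(26/12) ≈ 0.2227; Cmin,ss = (1778/249)·f/(1−f) ≈ 2.046 μg/mL.
Difference ≈ 6.855 − 2.046 ≈ 4.809 μg/mL.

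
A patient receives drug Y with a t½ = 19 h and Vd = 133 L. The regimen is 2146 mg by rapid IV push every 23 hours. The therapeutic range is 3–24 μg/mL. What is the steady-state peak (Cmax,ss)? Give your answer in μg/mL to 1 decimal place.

28.4 μg/mL

τ/t½ = 23/19 ≈ 1.2105, so fraction remaining f = (1/2)^(23/19) ≈ 0.4321.
At steady state, accumulation factor R = 1/(1 − e^(−kτ)) ≈ 1.7609.
Single-dose peak C₀ = D/Vd = 2146/133 ≈ 16.135 μg/mL.
Cmax,ss = C₀/(1 − f) ≈ 16.135/0.5679 ≈ 28.412 μg/mL.
Peak 28.4 μg/mL vs MTC 24 μg/mL: exceeds toxic threshold.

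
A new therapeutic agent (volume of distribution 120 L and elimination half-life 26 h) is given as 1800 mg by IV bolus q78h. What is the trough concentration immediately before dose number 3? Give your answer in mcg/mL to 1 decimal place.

2.1 mcg/mL

f = (1/2)^(τ/t½) = (1/2)^(78/26) ≈ 0.1250.
C₀ = D/Vd = 1800/120 ≈ 15.000 mcg/mL.
Before the 3rd dose, 2 doses have been given. Superposition: Cmin = C₀·(f + f²).
≈ 15.000 × (0.1250 + 0.0156) ≈ 15.000 × 0.1406 ≈ 2.109 mcg/mL.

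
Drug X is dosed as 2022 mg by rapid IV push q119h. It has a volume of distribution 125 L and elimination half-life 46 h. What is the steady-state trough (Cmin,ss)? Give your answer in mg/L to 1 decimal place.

3.2 mg/L

Over one 119-h interval, 119/46 ≈ 2.587 half-lives elapse, leaving f ≈ 0.1664 of each dose.
Each bolus raises the concentration by D/Vd = 2022/125 ≈ 16.176 mg/L.
Steady-state trough Cmin,ss = C₀·f/(1−f) ≈ 16.176 × 0.1664/0.8336 ≈ 3.229 mg/L.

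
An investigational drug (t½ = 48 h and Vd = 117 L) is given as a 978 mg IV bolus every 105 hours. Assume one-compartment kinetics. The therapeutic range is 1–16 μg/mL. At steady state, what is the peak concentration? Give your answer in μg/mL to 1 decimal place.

10.7 μg/mL

k = ln2/t½ = ln2/48 ≈ 0.014441 h⁻¹; fraction remaining f = e^(−kτ) = e^(−0.014441×105) ≈ 0.2195.
At steady state, accumulation factor R = 1/(1 − e^(−kτ)) ≈ 1.2812.
Single-dose peak C₀ = D/Vd = 978/117 ≈ 8.359 μg/mL.
Steady-state peak Cmax,ss = C₀·R ≈ 8.359 × 1.2812 ≈ 10.710 μg/mL.
Peak 10.7 μg/mL vs MTC 16 μg/mL: below toxic threshold.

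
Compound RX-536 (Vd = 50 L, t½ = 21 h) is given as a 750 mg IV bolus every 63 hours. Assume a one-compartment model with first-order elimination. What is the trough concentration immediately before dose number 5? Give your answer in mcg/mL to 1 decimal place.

f = (1/2)^(τ/t½) = (1/2)^(63/21) ≈ 0.1250.
C₀ = D/Vd = 750/50 ≈ 15.000 mcg/mL.
Before the 5th dose, 4 doses have been given. Superposition: Cmin = C₀·(f + f² + … + f^4).
≈ 15.000 × (0.1250 + 0.0156 + 0.0020 + 0.0002) ≈ 15.000 × 0.1428 ≈ 2.142 mcg/mL.

2.1 mcg/mL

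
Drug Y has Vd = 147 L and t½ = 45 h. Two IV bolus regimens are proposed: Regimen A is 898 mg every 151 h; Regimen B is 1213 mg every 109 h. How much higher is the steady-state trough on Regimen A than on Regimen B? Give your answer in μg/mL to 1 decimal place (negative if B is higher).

Regimen A: f = (1/2)^(151/45) ≈ 0.0977; Cmin,ss = (898/147)·f/(1−f) ≈ 0.661 μg/mL.
Regimen B: f = (1/2)^(109/45) ≈ 0.1866; Cmin,ss = (1213/147)·f/(1−f) ≈ 1.893 μg/mL.
Difference ≈ 0.661 − 1.893 ≈ -1.232 μg/mL.

-1.2 μg/mL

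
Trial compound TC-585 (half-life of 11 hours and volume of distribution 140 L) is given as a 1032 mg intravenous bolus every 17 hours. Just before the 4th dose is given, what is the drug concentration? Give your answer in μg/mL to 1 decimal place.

f = (1/2)^(τ/t½) = (1/2)^(17/11) ≈ 0.3426.
C₀ = D/Vd = 1032/140 ≈ 7.371 μg/mL.
Before the 4th dose, 3 doses have been given. Superposition: Cmin = C₀·(f + f² + … + f^3).
≈ 7.371 × (0.3426 + 0.1174 + 0.0402) ≈ 7.371 × 0.5002 ≈ 3.687 μg/mL.

3.7 μg/mL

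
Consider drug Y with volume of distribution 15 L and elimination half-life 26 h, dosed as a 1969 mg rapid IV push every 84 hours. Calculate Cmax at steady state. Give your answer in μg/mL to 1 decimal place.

146.9 μg/mL

τ/t½ = 84/26 ≈ 3.2308, so fraction remaining f = (1/2)^(84/26) ≈ 0.1065.
Accumulation ratio R = 1/(1 − f) ≈ 1/0.8935 ≈ 1.1192.
Single-dose peak C₀ = D/Vd = 1969/15 ≈ 131.267 μg/mL.
Steady-state peak Cmax,ss = C₀·R ≈ 131.267 × 1.1192 ≈ 146.914 μg/mL.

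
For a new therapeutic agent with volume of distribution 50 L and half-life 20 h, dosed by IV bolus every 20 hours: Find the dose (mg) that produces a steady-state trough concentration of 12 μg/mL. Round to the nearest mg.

600 mg

τ/t½ = 20/20 ≈ 1, so f = (1/2)^(20/20) ≈ 0.500000.
Cmin,ss = (D/Vd)·f/(1−f), so D = Cmin,ss·Vd·(1−f)/f.
D = 12 × 50 × (1−f)/f ≈ 12 × 50 × 1.00000 ≈ 600.00 mg.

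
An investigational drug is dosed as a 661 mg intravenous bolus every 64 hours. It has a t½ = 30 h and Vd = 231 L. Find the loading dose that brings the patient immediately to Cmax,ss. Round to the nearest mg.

f = (1/2)^(64/30) ≈ 0.227931; accumulation ratio R = 1/(1−f) ≈ 1.29522.
Loading dose to hit Cmax,ss on first dose: D_load = D_maint·R ≈ 661 × 1.29522 ≈ 856.14 mg.

856 mg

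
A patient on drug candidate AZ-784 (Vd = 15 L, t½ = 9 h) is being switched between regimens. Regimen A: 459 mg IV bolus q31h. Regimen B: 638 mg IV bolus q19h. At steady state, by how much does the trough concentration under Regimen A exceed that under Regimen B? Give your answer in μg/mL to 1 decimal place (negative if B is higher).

-9.7 μg/mL

Regimen A: f = (1/2)^(31/9) ≈ 0.0919; Cmin,ss = (459/15)·f/(1−f) ≈ 3.097 μg/mL.
Regimen B: f = (1/2)^(19/9) ≈ 0.2315; Cmin,ss = (638/15)·f/(1−f) ≈ 12.813 μg/mL.
Difference ≈ 3.097 − 12.813 ≈ -9.716 μg/mL.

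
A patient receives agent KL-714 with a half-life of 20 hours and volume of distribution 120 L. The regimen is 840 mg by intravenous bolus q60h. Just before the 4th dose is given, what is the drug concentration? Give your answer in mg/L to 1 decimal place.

1.0 mg/L

f = (1/2)^(τ/t½) = (1/2)^(60/20) ≈ 0.1250.
C₀ = D/Vd = 840/120 ≈ 7.000 mg/L.
Before the 4th dose, 3 doses have been given. Superposition: Cmin = C₀·(f + f² + … + f^3).
≈ 7.000 × (0.1250 + 0.0156 + 0.0020) ≈ 7.000 × 0.1426 ≈ 0.998 mg/L.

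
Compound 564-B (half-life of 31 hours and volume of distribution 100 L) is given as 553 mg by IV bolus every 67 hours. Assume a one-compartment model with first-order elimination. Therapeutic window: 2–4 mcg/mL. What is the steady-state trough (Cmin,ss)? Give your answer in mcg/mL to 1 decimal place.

1.6 mcg/mL

Over one 67-h interval, 67/31 ≈ 2.1613 half-lives elapse, leaving f ≈ 0.2236 of each dose.
Single-dose peak C₀ = D/Vd = 553/100 ≈ 5.530 mcg/mL.
Steady-state trough Cmin,ss = C₀·f/(1−f) ≈ 5.530 × 0.2236/0.7764 ≈ 1.593 mcg/mL.
Trough 1.6 mcg/mL vs MEC 2 mcg/mL: subtherapeutic.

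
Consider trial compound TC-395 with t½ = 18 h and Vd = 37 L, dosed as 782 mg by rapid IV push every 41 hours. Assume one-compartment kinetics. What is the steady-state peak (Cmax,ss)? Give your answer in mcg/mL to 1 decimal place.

Over one 41-h interval, 41/18 ≈ 2.2778 half-lives elapse, leaving f ≈ 0.2062 of each dose.
Accumulation ratio R = 1/(1 − f) ≈ 1/0.7938 ≈ 1.2598.
Each bolus raises the concentration by D/Vd = 782/37 ≈ 21.135 mcg/mL.
Steady-state peak Cmax,ss = C₀·R ≈ 21.135 × 1.2598 ≈ 26.626 mcg/mL.

26.6 mcg/mL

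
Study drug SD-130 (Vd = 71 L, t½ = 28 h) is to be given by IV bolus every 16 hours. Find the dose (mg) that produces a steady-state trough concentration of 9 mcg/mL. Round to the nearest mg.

311 mg

τ/t½ = 16/28 ≈ 0.57143, so f = (1/2)^(16/28) ≈ 0.672950.
Cmin,ss = (D/Vd)·f/(1−f), so D = Cmin,ss·Vd·(1−f)/f.
D = 9 × 71 × (1−f)/f ≈ 9 × 71 × 0.48599 ≈ 310.55 mg.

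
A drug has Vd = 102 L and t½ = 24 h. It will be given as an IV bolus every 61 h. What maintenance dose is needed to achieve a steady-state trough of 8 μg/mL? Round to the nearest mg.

τ/t½ = 61/24 ≈ 2.5417, so f = (1/2)^(61/24) ≈ 0.171744.
Cmin,ss = (D/Vd)·f/(1−f), so D = Cmin,ss·Vd·(1−f)/f.
D = 8 × 102 × (1−f)/f ≈ 8 × 102 × 4.82262 ≈ 3935.26 mg.

3935 mg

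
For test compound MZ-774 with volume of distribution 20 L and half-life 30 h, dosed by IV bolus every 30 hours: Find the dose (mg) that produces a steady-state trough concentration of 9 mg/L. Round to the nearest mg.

τ/t½ = 30/30 ≈ 1, so f = (1/2)^(30/30) ≈ 0.500000.
Cmin,ss = (D/Vd)·f/(1−f), so D = Cmin,ss·Vd·(1−f)/f.
D = 9 × 20 × (1−f)/f ≈ 9 × 20 × 1.00000 ≈ 180.00 mg.

180 mg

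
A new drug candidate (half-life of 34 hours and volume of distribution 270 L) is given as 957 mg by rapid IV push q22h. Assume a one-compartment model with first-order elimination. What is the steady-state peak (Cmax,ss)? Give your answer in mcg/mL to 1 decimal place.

τ/t½ = 22/34 ≈ 0.64706, so fraction remaining f = (1/2)^(22/34) ≈ 0.6386.
At steady state, accumulation factor R = 1/(1 − e^(−kτ)) ≈ 2.7670.
Single-dose peak C₀ = D/Vd = 957/270 ≈ 3.544 mcg/mL.
Steady-state peak Cmax,ss = C₀·R ≈ 3.544 × 2.7670 ≈ 9.806 mcg/mL.

9.8 mcg/mL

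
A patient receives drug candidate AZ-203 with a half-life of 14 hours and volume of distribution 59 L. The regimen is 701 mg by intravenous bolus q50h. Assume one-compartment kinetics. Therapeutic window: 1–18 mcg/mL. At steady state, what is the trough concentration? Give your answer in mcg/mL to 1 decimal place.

1.1 mcg/mL

Over one 50-h interval, 50/14 ≈ 3.5714 half-lives elapse, leaving f ≈ 0.0841 of each dose.
Accumulation ratio R = 1/(1 − f) ≈ 1/0.9159 ≈ 1.0918.
Single-dose peak C₀ = D/Vd = 701/59 ≈ 11.881 mcg/mL.
Cmax,ss = C₀/(1 − f) ≈ 11.881/0.9159 ≈ 12.972 mcg/mL.
Steady-state trough Cmin,ss = Cmax,ss·f ≈ 12.972 × 0.0841 ≈ 1.091 mcg/mL.
Trough 1.1 mcg/mL vs MEC 1 mcg/mL: adequate.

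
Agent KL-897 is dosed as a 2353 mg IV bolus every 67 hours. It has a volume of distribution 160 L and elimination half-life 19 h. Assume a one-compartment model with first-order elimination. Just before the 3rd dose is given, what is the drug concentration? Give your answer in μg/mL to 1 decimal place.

f = (1/2)^(τ/t½) = (1/2)^(67/19) ≈ 0.0868.
C₀ = D/Vd = 2353/160 ≈ 14.706 μg/mL.
Before the 3rd dose, 2 doses have been given. Superposition: Cmin = C₀·(f + f²).
≈ 14.706 × (0.0868 + 0.0075) ≈ 14.706 × 0.0943 ≈ 1.387 μg/mL.

1.4 μg/mL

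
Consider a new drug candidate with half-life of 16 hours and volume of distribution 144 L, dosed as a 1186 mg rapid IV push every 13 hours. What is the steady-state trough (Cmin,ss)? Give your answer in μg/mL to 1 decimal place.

τ/t½ = 13/16 ≈ 0.8125, so fraction remaining f = (1/2)^(13/16) ≈ 0.5694.
Single-dose peak C₀ = D/Vd = 1186/144 ≈ 8.236 μg/mL.
Steady-state trough Cmin,ss = C₀·f/(1−f) ≈ 8.236 × 0.5694/0.4306 ≈ 10.891 μg/mL.

10.9 μg/mL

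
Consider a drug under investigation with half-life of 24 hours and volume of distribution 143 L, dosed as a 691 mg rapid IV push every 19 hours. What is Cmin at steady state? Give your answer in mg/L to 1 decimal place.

τ/t½ = 19/24 ≈ 0.79167, so fraction remaining f = (1/2)^(19/24) ≈ 0.5777.
At steady state, accumulation factor R = 1/(1 − e^(−kτ)) ≈ 2.3680.
Each bolus raises the concentration by D/Vd = 691/143 ≈ 4.832 mg/L.
Cmax,ss = C₀/(1 − f) ≈ 4.832/0.4223 ≈ 11.442 mg/L.
Steady-state trough Cmin,ss = Cmax,ss·f ≈ 11.442 × 0.5777 ≈ 6.610 mg/L.

6.6 mg/L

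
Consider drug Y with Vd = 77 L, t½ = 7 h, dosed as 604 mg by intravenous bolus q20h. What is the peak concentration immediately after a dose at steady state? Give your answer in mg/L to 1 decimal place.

k = ln2/t½ = ln2/7 ≈ 0.099021 h⁻¹; fraction remaining f = e^(−kτ) = e^(−0.099021×20) ≈ 0.1380.
Accumulation ratio R = 1/(1 − f) ≈ 1/0.8620 ≈ 1.1601.
Each bolus raises the concentration by D/Vd = 604/77 ≈ 7.844 mg/L.
Cmax,ss = C₀/(1 − f) ≈ 7.844/0.8620 ≈ 9.100 mg/L.

9.1 mg/L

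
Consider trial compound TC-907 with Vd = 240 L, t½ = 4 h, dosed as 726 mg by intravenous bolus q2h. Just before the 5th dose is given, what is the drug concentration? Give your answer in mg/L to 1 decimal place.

5.5 mg/L

f = (1/2)^(τ/t½) = (1/2)^(2/4) ≈ 0.7071.
C₀ = D/Vd = 726/240 ≈ 3.025 mg/L.
Before the 5th dose, 4 doses have been given. Superposition: Cmin = C₀·(f + f² + … + f^4).
≈ 3.025 × (0.7071 + 0.5000 + 0.3535 + 0.2500) ≈ 3.025 × 1.8106 ≈ 5.477 mg/L.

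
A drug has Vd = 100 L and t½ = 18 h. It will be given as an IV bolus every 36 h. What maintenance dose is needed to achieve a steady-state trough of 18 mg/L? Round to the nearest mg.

τ/t½ = 36/18 ≈ 2, so f = (1/2)^(36/18) ≈ 0.250000.
Cmin,ss = (D/Vd)·f/(1−f), so D = Cmin,ss·Vd·(1−f)/f.
D = 18 × 100 × (1−f)/f ≈ 18 × 100 × 3.00000 ≈ 5400.00 mg.

5400 mg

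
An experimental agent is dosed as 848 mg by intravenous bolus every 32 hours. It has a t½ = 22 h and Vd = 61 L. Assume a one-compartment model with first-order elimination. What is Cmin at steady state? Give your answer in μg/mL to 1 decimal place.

8.0 μg/mL

k = ln2/t½ = ln2/22 ≈ 0.031507 h⁻¹; fraction remaining f = e^(−kτ) = e^(−0.031507×32) ≈ 0.3649.
Each bolus raises the concentration by D/Vd = 848/61 ≈ 13.902 μg/mL.
Steady-state trough Cmin,ss = C₀·f/(1−f) ≈ 13.902 × 0.3649/0.6351 ≈ 7.987 μg/mL.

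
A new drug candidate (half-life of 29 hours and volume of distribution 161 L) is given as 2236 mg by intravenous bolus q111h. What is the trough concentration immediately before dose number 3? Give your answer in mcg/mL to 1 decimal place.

f = (1/2)^(τ/t½) = (1/2)^(111/29) ≈ 0.0704.
C₀ = D/Vd = 2236/161 ≈ 13.888 mcg/mL.
Before the 3rd dose, 2 doses have been given. Superposition: Cmin = C₀·(f + f²).
≈ 13.888 × (0.0704 + 0.0050) ≈ 13.888 × 0.0754 ≈ 1.047 mcg/mL.

1.0 mcg/mL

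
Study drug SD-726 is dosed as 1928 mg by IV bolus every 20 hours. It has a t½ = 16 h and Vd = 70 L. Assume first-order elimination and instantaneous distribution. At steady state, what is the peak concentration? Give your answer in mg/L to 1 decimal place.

47.5 mg/L

Over one 20-h interval, 20/16 ≈ 1.25 half-lives elapse, leaving f ≈ 0.4204 of each dose.
Accumulation ratio R = 1/(1 − f) ≈ 1/0.5796 ≈ 1.7253.
Single-dose peak C₀ = D/Vd = 1928/70 ≈ 27.543 mg/L.
Steady-state peak Cmax,ss = C₀·R ≈ 27.543 × 1.7253 ≈ 47.520 mg/L.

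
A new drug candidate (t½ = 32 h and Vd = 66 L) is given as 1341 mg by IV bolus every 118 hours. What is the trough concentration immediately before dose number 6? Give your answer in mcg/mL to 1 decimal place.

1.7 mcg/mL

f = (1/2)^(τ/t½) = (1/2)^(118/32) ≈ 0.0776.
C₀ = D/Vd = 1341/66 ≈ 20.318 mcg/mL.
Before the 6th dose, 5 doses have been given. Superposition: Cmin = C₀·(f + f² + … + f^5).
≈ 20.318 × (0.0776 + 0.0060 + 0.0005 + 0.0000 + 0.0000) ≈ 20.318 × 0.0841 ≈ 1.709 mcg/mL.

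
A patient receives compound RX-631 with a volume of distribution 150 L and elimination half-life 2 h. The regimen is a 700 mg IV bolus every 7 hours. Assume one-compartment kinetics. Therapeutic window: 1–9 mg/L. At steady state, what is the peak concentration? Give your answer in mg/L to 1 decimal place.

Over one 7-h interval, 7/2 ≈ 3.5 half-lives elapse, leaving f ≈ 0.0884 of each dose.
Accumulation ratio R = 1/(1 − f) ≈ 1/0.9116 ≈ 1.0970.
Single-dose peak C₀ = D/Vd = 700/150 ≈ 4.667 mg/L.
Steady-state peak Cmax,ss = C₀·R ≈ 4.667 × 1.0970 ≈ 5.120 mg/L.
Peak 5.1 mg/L vs MTC 9 mg/L: below toxic threshold.

5.1 mg/L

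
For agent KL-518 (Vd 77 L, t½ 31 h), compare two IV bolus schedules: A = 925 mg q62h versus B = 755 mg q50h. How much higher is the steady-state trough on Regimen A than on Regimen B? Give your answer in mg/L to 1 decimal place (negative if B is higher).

Regimen A: f = (1/2)^(62/31) ≈ 0.2500; Cmin,ss = (925/77)·f/(1−f) ≈ 4.004 mg/L.
Regimen B: f = (1/2)^(50/31) ≈ 0.3269; Cmin,ss = (755/77)·f/(1−f) ≈ 4.762 mg/L.
Difference ≈ 4.004 − 4.762 ≈ -0.758 mg/L.

-0.8 mg/L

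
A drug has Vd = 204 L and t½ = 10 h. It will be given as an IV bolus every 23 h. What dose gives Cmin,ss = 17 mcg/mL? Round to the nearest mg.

13610 mg

τ/t½ = 23/10 ≈ 2.3, so f = (1/2)^(23/10) ≈ 0.203063.
Cmin,ss = (D/Vd)·f/(1−f), so D = Cmin,ss·Vd·(1−f)/f.
D = 17 × 204 × (1−f)/f ≈ 17 × 204 × 3.92458 ≈ 13610.44 mg.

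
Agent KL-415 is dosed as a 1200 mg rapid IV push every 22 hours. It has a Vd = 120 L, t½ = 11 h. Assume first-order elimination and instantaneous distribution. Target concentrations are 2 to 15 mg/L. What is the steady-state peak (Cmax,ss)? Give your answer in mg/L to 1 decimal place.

13.3 mg/L

τ = 22 h = 2 half-lives, so f = (1/2)^2 = 0.25.
At steady state, R = 1/(1 − 0.25) = 4/3.
Single-dose peak C₀ = D/Vd = 1200/120 = 10 mg/L.
Steady-state peak Cmax,ss = C₀·R = 10 × 4/3 ≈ 13.333 mg/L.
Peak 13.3 mg/L vs MTC 15 mg/L: below toxic threshold.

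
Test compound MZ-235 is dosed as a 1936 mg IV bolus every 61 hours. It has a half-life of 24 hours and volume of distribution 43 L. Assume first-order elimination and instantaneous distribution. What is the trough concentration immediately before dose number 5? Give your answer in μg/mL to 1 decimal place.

9.3 μg/mL

f = (1/2)^(τ/t½) = (1/2)^(61/24) ≈ 0.1717.
C₀ = D/Vd = 1936/43 ≈ 45.023 μg/mL.
Before the 5th dose, 4 doses have been given. Superposition: Cmin = C₀·(f + f² + … + f^4).
≈ 45.023 × (0.1717 + 0.0295 + 0.0051 + 0.0009) ≈ 45.023 × 0.2072 ≈ 9.329 μg/mL.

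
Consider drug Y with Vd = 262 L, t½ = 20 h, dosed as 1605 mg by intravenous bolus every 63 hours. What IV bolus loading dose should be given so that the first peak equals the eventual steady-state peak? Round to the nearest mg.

f = (1/2)^(63/20) ≈ 0.112656; accumulation ratio R = 1/(1−f) ≈ 1.12696.
Loading dose to hit Cmax,ss on first dose: D_load = D_maint·R ≈ 1605 × 1.12696 ≈ 1808.77 mg.

1809 mg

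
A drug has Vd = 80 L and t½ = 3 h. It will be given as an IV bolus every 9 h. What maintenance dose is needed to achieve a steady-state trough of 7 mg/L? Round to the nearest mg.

3920 mg

τ/t½ = 9/3 ≈ 3, so f = (1/2)^(9/3) ≈ 0.125000.
Cmin,ss = (D/Vd)·f/(1−f), so D = Cmin,ss·Vd·(1−f)/f.
D = 7 × 80 × (1−f)/f ≈ 7 × 80 × 7.00000 ≈ 3920.00 mg.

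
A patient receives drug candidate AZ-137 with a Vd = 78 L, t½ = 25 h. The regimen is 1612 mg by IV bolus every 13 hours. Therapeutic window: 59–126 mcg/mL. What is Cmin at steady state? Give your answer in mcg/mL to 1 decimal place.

Over one 13-h interval, 13/25 ≈ 0.52 half-lives elapse, leaving f ≈ 0.6974 of each dose.
Each bolus raises the concentration by D/Vd = 1612/78 ≈ 20.667 mcg/mL.
Steady-state trough Cmin,ss = C₀·f/(1−f) ≈ 20.667 × 0.6974/0.3026 ≈ 47.631 mcg/mL.
Trough 47.6 mcg/mL vs MEC 59 mcg/mL: subtherapeutic.

47.6 mcg/mL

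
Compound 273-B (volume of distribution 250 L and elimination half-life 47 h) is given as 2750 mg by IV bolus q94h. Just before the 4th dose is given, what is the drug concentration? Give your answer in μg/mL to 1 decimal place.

f = (1/2)^(τ/t½) = (1/2)^(94/47) ≈ 0.2500.
C₀ = D/Vd = 2750/250 ≈ 11.000 μg/mL.
Before the 4th dose, 3 doses have been given. Superposition: Cmin = C₀·(f + f² + … + f^3).
≈ 11.000 × (0.2500 + 0.0625 + 0.0156) ≈ 11.000 × 0.3281 ≈ 3.609 μg/mL.

3.6 μg/mL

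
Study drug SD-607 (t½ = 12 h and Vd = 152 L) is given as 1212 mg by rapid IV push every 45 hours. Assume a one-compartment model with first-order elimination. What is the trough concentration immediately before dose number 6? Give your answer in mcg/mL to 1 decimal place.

0.6 mcg/mL

f = (1/2)^(τ/t½) = (1/2)^(45/12) ≈ 0.0743.
C₀ = D/Vd = 1212/152 ≈ 7.974 mcg/mL.
Before the 6th dose, 5 doses have been given. Superposition: Cmin = C₀·(f + f² + … + f^5).
≈ 7.974 × (0.0743 + 0.0055 + 0.0004 + 0.0000 + 0.0000) ≈ 7.974 × 0.0802 ≈ 0.640 mcg/mL.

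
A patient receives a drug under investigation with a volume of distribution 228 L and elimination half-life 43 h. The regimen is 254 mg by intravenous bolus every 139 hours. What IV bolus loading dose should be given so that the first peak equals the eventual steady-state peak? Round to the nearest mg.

f = (1/2)^(139/43) ≈ 0.106391; accumulation ratio R = 1/(1−f) ≈ 1.11906.
Loading dose to hit Cmax,ss on first dose: D_load = D_maint·R ≈ 254 × 1.11906 ≈ 284.24 mg.

284 mg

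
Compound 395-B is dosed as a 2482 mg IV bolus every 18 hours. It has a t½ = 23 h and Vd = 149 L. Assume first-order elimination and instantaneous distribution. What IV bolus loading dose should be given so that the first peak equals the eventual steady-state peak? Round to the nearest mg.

5928 mg

f = (1/2)^(18/23) ≈ 0.581315; accumulation ratio R = 1/(1−f) ≈ 2.38843.
Loading dose to hit Cmax,ss on first dose: D_load = D_maint·R ≈ 2482 × 2.38843 ≈ 5928.08 mg.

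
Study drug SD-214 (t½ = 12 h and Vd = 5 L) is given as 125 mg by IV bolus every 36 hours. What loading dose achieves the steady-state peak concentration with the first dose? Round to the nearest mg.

143 mg

f = (1/2)^(36/12) ≈ 0.125000; accumulation ratio R = 1/(1−f) ≈ 1.14286.
Loading dose to hit Cmax,ss on first dose: D_load = D_maint·R ≈ 125 × 1.14286 ≈ 142.86 mg.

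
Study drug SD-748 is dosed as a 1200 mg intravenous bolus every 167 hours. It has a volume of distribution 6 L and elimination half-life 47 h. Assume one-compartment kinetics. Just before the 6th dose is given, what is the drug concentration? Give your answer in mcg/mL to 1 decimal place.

f = (1/2)^(τ/t½) = (1/2)^(167/47) ≈ 0.0852.
C₀ = D/Vd = 1200/6 ≈ 200.000 mcg/mL.
Before the 6th dose, 5 doses have been given. Superposition: Cmin = C₀·(f + f² + … + f^5).
≈ 200.000 × (0.0852 + 0.0073 + 0.0006 + 0.0001 + 0.0000) ≈ 200.000 × 0.0932 ≈ 18.640 mcg/mL.

18.6 mcg/mL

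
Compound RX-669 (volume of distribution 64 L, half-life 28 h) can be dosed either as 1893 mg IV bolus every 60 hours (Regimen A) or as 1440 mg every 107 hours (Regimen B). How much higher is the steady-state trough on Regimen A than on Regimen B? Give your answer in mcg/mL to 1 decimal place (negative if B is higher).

6.9 mcg/mL

Regimen A: f = (1/2)^(60/28) ≈ 0.2264; Cmin,ss = (1893/64)·f/(1−f) ≈ 8.656 mcg/mL.
Regimen B: f = (1/2)^(107/28) ≈ 0.0707; Cmin,ss = (1440/64)·f/(1−f) ≈ 1.712 mcg/mL.
Difference ≈ 8.656 − 1.712 ≈ 6.944 mcg/mL.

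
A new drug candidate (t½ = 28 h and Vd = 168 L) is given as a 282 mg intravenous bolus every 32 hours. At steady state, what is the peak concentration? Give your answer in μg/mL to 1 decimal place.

3.1 μg/mL

Over one 32-h interval, 32/28 ≈ 1.1429 half-lives elapse, leaving f ≈ 0.4529 of each dose.
At steady state, accumulation factor R = 1/(1 − e^(−kτ)) ≈ 1.8278.
Each bolus raises the concentration by D/Vd = 282/168 ≈ 1.679 μg/mL.
Steady-state peak Cmax,ss = C₀·R ≈ 1.679 × 1.8278 ≈ 3.069 μg/mL.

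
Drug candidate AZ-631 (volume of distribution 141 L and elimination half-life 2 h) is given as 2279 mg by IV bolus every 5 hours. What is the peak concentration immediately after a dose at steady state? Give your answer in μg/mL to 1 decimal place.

k = ln2/t½ = ln2/2 ≈ 0.346574 h⁻¹; fraction remaining f = e^(−kτ) = e^(−0.346574×5) ≈ 0.1768.
At steady state, accumulation factor R = 1/(1 − e^(−kτ)) ≈ 1.2148.
Each bolus raises the concentration by D/Vd = 2279/141 ≈ 16.163 μg/mL.
Steady-state peak Cmax,ss = C₀·R ≈ 16.163 × 1.2148 ≈ 19.635 μg/mL.

19.6 μg/mL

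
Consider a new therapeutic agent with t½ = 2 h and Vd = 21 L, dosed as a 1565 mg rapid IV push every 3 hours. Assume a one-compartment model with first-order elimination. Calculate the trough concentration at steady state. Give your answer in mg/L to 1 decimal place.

40.8 mg/L

Over one 3-h interval, 3/2 ≈ 1.5 half-lives elapse, leaving f ≈ 0.3536 of each dose.
Each bolus raises the concentration by D/Vd = 1565/21 ≈ 74.524 mg/L.
Steady-state trough Cmin,ss = C₀·f/(1−f) ≈ 74.524 × 0.3536/0.6464 ≈ 40.767 mg/L.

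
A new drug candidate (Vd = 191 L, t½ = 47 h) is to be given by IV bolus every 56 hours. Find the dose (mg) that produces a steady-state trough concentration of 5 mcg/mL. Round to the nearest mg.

τ/t½ = 56/47 ≈ 1.1915, so f = (1/2)^(56/47) ≈ 0.437851.
Cmin,ss = (D/Vd)·f/(1−f), so D = Cmin,ss·Vd·(1−f)/f.
D = 5 × 191 × (1−f)/f ≈ 5 × 191 × 1.28388 ≈ 1226.11 mg.

1226 mg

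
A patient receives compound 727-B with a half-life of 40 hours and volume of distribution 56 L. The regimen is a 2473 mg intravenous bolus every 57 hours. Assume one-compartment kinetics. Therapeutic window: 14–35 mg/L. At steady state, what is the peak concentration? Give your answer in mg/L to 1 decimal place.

70.4 mg/L

k = ln2/t½ = ln2/40 ≈ 0.017329 h⁻¹; fraction remaining f = e^(−kτ) = e^(−0.017329×57) ≈ 0.3724.
At steady state, accumulation factor R = 1/(1 − e^(−kτ)) ≈ 1.5934.
Each bolus raises the concentration by D/Vd = 2473/56 ≈ 44.161 mg/L.
Cmax,ss = C₀/(1 − f) ≈ 44.161/0.6276 ≈ 70.365 mg/L.
Peak 70.4 mg/L vs MTC 35 mg/L: exceeds toxic threshold.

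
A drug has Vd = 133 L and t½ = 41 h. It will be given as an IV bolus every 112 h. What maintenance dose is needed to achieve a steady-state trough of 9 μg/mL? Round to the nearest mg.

6754 mg

τ/t½ = 112/41 ≈ 2.7317, so f = (1/2)^(112/41) ≈ 0.150548.
Cmin,ss = (D/Vd)·f/(1−f), so D = Cmin,ss·Vd·(1−f)/f.
D = 9 × 133 × (1−f)/f ≈ 9 × 133 × 5.64240 ≈ 6753.95 mg.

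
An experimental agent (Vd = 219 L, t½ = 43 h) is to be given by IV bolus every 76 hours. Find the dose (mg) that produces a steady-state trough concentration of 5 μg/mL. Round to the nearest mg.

2633 mg

τ/t½ = 76/43 ≈ 1.7674, so f = (1/2)^(76/43) ≈ 0.293729.
Cmin,ss = (D/Vd)·f/(1−f), so D = Cmin,ss·Vd·(1−f)/f.
D = 5 × 219 × (1−f)/f ≈ 5 × 219 × 2.40450 ≈ 2632.93 mg.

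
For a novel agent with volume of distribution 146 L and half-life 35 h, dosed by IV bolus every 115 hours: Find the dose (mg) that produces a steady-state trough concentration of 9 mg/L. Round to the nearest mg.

11500 mg

τ/t½ = 115/35 ≈ 3.2857, so f = (1/2)^(115/35) ≈ 0.102542.
Cmin,ss = (D/Vd)·f/(1−f), so D = Cmin,ss·Vd·(1−f)/f.
D = 9 × 146 × (1−f)/f ≈ 9 × 146 × 8.75210 ≈ 11500.26 mg.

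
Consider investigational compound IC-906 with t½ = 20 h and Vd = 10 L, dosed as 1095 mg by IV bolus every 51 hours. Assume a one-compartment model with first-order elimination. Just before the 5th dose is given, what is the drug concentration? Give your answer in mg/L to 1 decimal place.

f = (1/2)^(τ/t½) = (1/2)^(51/20) ≈ 0.1708.
C₀ = D/Vd = 1095/10 ≈ 109.500 mg/L.
Before the 5th dose, 4 doses have been given. Superposition: Cmin = C₀·(f + f² + … + f^4).
≈ 109.500 × (0.1708 + 0.0292 + 0.0050 + 0.0009) ≈ 109.500 × 0.2059 ≈ 22.546 mg/L.

22.5 mg/L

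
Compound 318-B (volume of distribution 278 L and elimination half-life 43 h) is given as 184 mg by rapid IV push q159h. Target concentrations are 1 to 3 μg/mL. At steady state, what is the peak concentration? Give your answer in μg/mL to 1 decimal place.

0.7 μg/mL

τ/t½ = 159/43 ≈ 3.6977, so fraction remaining f = (1/2)^(159/43) ≈ 0.0771.
Accumulation ratio R = 1/(1 − f) ≈ 1/0.9229 ≈ 1.0835.
Each bolus raises the concentration by D/Vd = 184/278 ≈ 0.662 μg/mL.
Steady-state peak Cmax,ss = C₀·R ≈ 0.662 × 1.0835 ≈ 0.717 μg/mL.
Peak 0.7 μg/mL vs MTC 3 μg/mL: below toxic threshold.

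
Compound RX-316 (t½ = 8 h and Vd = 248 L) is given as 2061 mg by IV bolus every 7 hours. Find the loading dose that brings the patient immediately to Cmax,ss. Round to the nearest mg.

f = (1/2)^(7/8) ≈ 0.545254; accumulation ratio R = 1/(1−f) ≈ 2.19903.
Loading dose to hit Cmax,ss on first dose: D_load = D_maint·R ≈ 2061 × 2.19903 ≈ 4532.20 mg.

4532 mg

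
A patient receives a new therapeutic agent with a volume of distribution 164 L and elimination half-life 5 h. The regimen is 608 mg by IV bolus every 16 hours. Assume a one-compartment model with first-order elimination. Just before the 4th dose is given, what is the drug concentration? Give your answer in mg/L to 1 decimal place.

0.5 mg/L

f = (1/2)^(τ/t½) = (1/2)^(16/5) ≈ 0.1088.
C₀ = D/Vd = 608/164 ≈ 3.707 mg/L.
Before the 4th dose, 3 doses have been given. Superposition: Cmin = C₀·(f + f² + … + f^3).
≈ 3.707 × (0.1088 + 0.0118 + 0.0013) ≈ 3.707 × 0.1219 ≈ 0.452 mg/L.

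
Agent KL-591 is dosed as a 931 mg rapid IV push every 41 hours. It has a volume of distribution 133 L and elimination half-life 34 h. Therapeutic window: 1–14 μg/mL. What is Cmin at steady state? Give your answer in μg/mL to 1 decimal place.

Over one 41-h interval, 41/34 ≈ 1.2059 half-lives elapse, leaving f ≈ 0.4335 of each dose.
At steady state, accumulation factor R = 1/(1 − e^(−kτ)) ≈ 1.7652.
Single-dose peak C₀ = D/Vd = 931/133 ≈ 7.000 μg/mL.
Cmax,ss = C₀/(1 − f) ≈ 7.000/0.5665 ≈ 12.357 μg/mL.
Steady-state trough Cmin,ss = Cmax,ss·f ≈ 12.357 × 0.4335 ≈ 5.357 μg/mL.
Trough 5.4 μg/mL vs MEC 1 μg/mL: adequate.

5.4 μg/mL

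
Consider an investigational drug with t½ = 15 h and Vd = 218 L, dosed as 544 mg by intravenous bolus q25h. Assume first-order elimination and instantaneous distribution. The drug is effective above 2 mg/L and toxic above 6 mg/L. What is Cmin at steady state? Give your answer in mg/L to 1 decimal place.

k = ln2/t½ = ln2/15 ≈ 0.046210 h⁻¹; fraction remaining f = e^(−kτ) = e^(−0.046210×25) ≈ 0.3150.
Accumulation ratio R = 1/(1 − f) ≈ 1/0.6850 ≈ 1.4599.
Single-dose peak C₀ = D/Vd = 544/218 ≈ 2.495 mg/L.
Cmax,ss = C₀/(1 − f) ≈ 2.495/0.6850 ≈ 3.642 mg/L.
Steady-state trough Cmin,ss = Cmax,ss·f ≈ 3.642 × 0.3150 ≈ 1.147 mg/L.
Trough 1.1 mg/L vs MEC 2 mg/L: subtherapeutic.

1.1 mg/L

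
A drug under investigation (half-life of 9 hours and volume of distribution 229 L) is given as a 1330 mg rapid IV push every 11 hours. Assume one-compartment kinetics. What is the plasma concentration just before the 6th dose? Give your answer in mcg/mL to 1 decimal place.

4.3 mcg/mL

f = (1/2)^(τ/t½) = (1/2)^(11/9) ≈ 0.4286.
C₀ = D/Vd = 1330/229 ≈ 5.808 mcg/mL.
Before the 6th dose, 5 doses have been given. Superposition: Cmin = C₀·(f + f² + … + f^5).
≈ 5.808 × (0.4286 + 0.1837 + 0.0787 + 0.0337 + 0.0145) ≈ 5.808 × 0.7392 ≈ 4.293 mcg/mL.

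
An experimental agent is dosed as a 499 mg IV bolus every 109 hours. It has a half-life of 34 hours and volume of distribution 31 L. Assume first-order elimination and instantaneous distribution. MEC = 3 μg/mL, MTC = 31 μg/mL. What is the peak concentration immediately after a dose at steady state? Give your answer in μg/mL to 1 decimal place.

k = ln2/t½ = ln2/34 ≈ 0.020387 h⁻¹; fraction remaining f = e^(−kτ) = e^(−0.020387×109) ≈ 0.1084.
At steady state, accumulation factor R = 1/(1 − e^(−kτ)) ≈ 1.1216.
Each bolus raises the concentration by D/Vd = 499/31 ≈ 16.097 μg/mL.
Steady-state peak Cmax,ss = C₀·R ≈ 16.097 × 1.1216 ≈ 18.054 μg/mL.
Peak 18.1 μg/mL vs MTC 31 μg/mL: below toxic threshold.

18.1 μg/mL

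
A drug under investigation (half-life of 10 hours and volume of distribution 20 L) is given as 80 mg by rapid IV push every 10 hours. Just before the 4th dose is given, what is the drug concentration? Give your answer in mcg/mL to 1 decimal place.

3.5 mcg/mL

f = (1/2)^(τ/t½) = (1/2)^(10/10) ≈ 0.5000.
C₀ = D/Vd = 80/20 ≈ 4.000 mcg/mL.
Before the 4th dose, 3 doses have been given. Superposition: Cmin = C₀·(f + f² + … + f^3).
≈ 4.000 × (0.5000 + 0.2500 + 0.1250) ≈ 4.000 × 0.8750 ≈ 3.500 mcg/mL.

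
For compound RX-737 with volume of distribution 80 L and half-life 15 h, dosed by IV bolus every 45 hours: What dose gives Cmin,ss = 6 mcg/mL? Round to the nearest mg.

3360 mg

τ/t½ = 45/15 ≈ 3, so f = (1/2)^(45/15) ≈ 0.125000.
Cmin,ss = (D/Vd)·f/(1−f), so D = Cmin,ss·Vd·(1−f)/f.
D = 6 × 80 × (1−f)/f ≈ 6 × 80 × 7.00000 ≈ 3360.00 mg.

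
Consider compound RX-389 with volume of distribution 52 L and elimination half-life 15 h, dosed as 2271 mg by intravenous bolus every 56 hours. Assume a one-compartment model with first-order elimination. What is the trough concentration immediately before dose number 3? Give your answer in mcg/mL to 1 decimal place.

3.5 mcg/mL

f = (1/2)^(τ/t½) = (1/2)^(56/15) ≈ 0.0752.
C₀ = D/Vd = 2271/52 ≈ 43.673 mcg/mL.
Before the 3rd dose, 2 doses have been given. Superposition: Cmin = C₀·(f + f²).
≈ 43.673 × (0.0752 + 0.0057) ≈ 43.673 × 0.0809 ≈ 3.533 mcg/mL.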